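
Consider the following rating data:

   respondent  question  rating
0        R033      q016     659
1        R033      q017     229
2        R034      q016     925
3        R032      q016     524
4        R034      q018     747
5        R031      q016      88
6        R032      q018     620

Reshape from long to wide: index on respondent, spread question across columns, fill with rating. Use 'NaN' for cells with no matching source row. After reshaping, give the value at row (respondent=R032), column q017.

NaN

No long-format row has respondent=R032 and question=q017, so the cell is NaN.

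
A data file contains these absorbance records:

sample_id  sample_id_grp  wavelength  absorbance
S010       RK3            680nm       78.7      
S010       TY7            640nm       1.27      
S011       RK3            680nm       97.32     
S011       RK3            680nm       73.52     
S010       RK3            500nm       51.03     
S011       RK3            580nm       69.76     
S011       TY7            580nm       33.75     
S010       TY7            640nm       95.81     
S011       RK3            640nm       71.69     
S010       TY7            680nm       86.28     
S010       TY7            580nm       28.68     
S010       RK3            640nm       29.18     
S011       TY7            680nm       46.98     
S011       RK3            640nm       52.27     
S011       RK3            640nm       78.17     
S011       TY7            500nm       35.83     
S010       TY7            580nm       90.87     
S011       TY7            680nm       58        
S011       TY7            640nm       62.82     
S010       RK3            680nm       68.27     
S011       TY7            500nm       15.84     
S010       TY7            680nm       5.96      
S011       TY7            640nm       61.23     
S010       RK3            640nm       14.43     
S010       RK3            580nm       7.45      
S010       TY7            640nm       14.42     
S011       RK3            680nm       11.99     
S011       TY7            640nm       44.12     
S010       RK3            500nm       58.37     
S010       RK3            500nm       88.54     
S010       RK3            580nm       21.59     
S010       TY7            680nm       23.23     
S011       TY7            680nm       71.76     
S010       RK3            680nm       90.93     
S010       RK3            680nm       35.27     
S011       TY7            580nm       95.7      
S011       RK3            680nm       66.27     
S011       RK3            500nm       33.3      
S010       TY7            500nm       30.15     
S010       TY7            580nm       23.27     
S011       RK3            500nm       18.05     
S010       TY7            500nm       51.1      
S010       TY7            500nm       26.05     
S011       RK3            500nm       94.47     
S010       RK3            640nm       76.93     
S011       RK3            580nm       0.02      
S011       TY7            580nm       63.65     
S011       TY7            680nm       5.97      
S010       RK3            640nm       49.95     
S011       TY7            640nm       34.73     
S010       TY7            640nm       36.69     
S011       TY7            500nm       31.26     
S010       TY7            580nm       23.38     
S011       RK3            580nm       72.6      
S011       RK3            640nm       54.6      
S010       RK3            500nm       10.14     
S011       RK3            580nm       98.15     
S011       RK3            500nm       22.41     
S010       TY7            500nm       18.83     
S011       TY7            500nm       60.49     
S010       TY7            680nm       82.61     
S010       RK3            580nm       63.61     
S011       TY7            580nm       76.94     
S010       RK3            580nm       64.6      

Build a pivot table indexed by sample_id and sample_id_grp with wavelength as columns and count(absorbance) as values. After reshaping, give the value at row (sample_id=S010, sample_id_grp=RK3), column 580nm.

Rows with sample_id=S010, sample_id_grp=RK3 and wavelength=580nm: absorbance values are 7.45, 21.59, 63.61, 64.6.
4 rows match — count = 4.

4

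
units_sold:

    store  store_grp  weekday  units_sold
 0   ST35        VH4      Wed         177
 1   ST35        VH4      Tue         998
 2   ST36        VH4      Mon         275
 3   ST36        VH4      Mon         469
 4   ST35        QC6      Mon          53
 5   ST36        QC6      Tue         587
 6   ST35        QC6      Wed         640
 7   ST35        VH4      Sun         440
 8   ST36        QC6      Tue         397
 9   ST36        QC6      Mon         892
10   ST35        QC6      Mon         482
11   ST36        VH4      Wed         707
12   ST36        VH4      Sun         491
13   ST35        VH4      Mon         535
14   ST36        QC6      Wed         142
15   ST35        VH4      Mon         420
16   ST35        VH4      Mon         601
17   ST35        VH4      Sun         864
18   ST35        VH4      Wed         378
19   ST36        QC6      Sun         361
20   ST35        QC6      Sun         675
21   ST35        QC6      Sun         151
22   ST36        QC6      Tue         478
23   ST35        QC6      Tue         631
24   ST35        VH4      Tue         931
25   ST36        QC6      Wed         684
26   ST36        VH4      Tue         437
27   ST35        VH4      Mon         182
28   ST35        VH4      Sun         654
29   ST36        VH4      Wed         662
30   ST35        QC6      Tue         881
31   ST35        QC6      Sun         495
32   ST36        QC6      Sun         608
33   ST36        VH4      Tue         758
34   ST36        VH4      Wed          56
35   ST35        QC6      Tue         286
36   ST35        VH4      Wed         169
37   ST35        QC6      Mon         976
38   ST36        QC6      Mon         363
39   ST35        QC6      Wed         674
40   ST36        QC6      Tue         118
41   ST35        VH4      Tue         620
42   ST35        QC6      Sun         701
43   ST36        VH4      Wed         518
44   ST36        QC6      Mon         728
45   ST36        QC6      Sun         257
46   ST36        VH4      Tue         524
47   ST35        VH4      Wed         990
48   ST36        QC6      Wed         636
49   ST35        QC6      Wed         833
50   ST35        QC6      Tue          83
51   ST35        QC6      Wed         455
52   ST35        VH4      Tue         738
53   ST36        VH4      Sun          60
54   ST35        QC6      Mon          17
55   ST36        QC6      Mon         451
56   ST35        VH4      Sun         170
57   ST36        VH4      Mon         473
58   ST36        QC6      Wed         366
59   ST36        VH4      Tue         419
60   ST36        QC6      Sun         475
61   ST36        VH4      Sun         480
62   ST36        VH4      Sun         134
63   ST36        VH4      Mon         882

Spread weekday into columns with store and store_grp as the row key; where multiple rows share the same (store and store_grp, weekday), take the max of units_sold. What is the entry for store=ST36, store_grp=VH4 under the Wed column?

707

Rows with store=ST36, store_grp=VH4 and weekday=Wed: units_sold values are 707, 662, 56, 518.
max(707, 662, 56, 518) = 707.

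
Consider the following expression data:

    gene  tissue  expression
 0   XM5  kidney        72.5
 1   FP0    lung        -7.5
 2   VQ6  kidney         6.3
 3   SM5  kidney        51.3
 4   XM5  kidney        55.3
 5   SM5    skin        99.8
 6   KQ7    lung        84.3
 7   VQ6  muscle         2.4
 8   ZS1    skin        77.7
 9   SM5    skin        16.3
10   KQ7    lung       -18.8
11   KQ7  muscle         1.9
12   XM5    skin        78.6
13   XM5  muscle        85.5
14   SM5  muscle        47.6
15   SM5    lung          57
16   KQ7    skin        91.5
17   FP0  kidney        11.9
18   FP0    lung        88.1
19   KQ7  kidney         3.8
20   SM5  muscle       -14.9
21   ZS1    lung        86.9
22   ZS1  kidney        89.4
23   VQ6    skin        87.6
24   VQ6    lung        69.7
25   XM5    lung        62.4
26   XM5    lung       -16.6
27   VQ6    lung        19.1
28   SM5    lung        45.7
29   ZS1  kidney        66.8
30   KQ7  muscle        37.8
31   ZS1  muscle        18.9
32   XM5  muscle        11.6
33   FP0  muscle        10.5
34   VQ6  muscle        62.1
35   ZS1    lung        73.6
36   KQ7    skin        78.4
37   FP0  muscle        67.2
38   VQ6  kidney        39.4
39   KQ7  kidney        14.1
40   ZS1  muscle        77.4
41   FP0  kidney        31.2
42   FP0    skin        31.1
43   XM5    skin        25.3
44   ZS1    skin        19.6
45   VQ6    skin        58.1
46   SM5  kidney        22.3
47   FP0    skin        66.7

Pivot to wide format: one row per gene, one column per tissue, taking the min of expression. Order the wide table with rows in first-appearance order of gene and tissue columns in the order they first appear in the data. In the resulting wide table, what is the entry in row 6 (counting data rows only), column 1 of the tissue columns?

66.8

With rows in first-appearance order of gene, row 6 is gene=ZS1. tissue columns in first-appearance order: kidney, lung, skin, muscle; column 1 is kidney.
Long rows with gene=ZS1, tissue=kidney: min(89.4, 66.8) = 66.8.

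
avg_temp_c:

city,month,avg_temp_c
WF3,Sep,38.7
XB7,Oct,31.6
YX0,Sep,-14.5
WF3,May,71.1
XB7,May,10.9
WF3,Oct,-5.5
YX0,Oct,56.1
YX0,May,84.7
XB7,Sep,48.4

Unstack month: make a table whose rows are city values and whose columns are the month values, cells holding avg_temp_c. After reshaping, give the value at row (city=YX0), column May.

84.7

Wide layout: rows indexed by city, columns are the 3 distinct month values (Sep, Oct, May).
Cell (city=YX0, month=May) draws from the long row where city=YX0 and month=May, which has avg_temp_c=84.7.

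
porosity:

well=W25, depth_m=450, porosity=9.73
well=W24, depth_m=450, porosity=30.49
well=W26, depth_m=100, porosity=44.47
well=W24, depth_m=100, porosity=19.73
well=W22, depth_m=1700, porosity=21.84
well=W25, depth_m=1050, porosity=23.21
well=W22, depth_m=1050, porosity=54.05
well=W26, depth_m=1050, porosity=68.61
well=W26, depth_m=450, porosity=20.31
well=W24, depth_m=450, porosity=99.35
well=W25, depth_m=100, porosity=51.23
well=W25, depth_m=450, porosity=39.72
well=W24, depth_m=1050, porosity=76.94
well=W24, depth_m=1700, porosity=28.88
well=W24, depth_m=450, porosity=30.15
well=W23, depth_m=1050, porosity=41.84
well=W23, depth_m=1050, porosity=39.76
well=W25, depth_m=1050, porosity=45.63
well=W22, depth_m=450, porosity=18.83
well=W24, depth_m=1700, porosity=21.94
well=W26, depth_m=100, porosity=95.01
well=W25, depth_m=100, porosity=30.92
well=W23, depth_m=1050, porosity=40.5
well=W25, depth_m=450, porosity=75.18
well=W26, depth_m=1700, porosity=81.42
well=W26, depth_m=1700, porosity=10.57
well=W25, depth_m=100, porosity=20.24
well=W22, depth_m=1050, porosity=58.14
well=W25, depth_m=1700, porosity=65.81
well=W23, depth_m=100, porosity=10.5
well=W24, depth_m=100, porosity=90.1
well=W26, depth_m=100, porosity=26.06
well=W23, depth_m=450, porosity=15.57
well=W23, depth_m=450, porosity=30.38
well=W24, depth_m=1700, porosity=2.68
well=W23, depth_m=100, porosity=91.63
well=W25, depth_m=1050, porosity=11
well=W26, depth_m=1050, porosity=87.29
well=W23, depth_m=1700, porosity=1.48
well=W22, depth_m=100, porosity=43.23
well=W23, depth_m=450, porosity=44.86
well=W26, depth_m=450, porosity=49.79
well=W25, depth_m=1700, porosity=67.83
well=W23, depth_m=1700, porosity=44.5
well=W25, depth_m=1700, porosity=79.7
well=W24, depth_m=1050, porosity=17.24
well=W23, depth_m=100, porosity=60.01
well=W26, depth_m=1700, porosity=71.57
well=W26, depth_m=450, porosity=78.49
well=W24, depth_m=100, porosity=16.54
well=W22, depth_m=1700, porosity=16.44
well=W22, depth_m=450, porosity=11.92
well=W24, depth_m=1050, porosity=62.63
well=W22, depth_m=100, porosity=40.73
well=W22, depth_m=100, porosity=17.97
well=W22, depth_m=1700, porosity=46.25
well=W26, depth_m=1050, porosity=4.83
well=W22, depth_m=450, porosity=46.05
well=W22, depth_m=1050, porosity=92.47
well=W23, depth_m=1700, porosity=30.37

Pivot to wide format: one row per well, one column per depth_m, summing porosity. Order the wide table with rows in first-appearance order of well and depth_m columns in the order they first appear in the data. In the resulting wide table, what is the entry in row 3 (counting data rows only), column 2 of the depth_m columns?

165.54

With rows in first-appearance order of well, row 3 is well=W26. depth_m columns in first-appearance order: 450, 100, 1700, 1050; column 2 is 100.
Long rows with well=W26, depth_m=100: 44.47 + 95.01 + 26.06 = 165.54.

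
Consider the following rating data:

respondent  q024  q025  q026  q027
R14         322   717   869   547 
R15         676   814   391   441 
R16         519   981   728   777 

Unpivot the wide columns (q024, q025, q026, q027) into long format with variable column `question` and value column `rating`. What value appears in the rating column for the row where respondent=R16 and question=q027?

777

Unpivoting turns each (respondent, wide-column) pair into one long row.
The wide cell at row R16, column q027 holds 777, so the long row (R16, q027) has rating=777.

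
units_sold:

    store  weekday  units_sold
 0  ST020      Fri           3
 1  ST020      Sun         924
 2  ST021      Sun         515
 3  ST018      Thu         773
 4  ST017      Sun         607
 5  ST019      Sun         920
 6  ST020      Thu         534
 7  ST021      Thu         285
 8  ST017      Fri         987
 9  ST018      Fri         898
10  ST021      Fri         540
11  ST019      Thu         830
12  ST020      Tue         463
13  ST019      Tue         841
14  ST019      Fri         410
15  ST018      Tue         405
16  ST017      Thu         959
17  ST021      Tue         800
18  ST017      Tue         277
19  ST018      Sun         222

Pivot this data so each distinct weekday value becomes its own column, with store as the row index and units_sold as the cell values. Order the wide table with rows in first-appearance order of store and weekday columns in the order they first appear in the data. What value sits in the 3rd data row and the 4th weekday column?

405

With rows in first-appearance order of store, row 3 is store=ST018. weekday columns in first-appearance order: Fri, Sun, Thu, Tue; column 4 is Tue.
Long rows with store=ST018, weekday=Tue: units_sold = 405.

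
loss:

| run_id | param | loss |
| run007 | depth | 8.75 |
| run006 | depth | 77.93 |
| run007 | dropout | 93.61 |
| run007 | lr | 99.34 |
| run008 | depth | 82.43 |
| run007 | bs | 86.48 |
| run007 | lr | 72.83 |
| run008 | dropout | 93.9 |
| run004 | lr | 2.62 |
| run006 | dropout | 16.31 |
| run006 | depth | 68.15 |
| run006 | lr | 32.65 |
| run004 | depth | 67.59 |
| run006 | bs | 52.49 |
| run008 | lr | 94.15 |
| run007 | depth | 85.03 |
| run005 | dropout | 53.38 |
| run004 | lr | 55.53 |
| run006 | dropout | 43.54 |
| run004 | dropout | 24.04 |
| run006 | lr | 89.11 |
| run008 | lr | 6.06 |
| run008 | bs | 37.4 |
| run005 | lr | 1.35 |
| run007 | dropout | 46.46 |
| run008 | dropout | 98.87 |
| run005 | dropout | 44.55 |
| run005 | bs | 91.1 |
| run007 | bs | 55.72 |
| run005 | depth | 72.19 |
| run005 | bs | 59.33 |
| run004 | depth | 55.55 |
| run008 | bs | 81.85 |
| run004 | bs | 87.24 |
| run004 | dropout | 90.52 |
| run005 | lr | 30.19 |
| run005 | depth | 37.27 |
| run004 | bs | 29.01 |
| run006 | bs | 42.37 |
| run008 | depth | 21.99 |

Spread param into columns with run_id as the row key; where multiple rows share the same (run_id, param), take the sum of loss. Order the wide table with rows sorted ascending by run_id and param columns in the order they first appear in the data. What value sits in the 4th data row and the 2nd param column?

With rows sorted ascending by run_id, row 4 is run_id=run007. param columns in first-appearance order: depth, dropout, lr, bs; column 2 is dropout.
Long rows with run_id=run007, param=dropout: 93.61 + 46.46 = 140.07.

140.07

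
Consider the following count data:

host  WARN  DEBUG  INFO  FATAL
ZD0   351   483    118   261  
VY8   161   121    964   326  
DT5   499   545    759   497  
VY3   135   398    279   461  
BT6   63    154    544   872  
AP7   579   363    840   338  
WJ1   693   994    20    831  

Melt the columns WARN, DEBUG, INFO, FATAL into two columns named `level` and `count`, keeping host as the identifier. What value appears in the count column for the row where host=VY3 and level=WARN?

Unpivoting turns each (host, wide-column) pair into one long row.
The wide cell at row VY3, column WARN holds 135, so the long row (VY3, WARN) has count=135.

135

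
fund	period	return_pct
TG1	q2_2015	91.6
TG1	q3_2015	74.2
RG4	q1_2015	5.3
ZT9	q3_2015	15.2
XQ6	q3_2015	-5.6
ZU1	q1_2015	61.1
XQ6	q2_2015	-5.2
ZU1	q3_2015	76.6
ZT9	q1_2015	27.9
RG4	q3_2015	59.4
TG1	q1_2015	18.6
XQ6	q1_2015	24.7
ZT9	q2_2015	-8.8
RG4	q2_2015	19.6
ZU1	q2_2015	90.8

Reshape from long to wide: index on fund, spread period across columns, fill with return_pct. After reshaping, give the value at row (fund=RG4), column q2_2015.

19.6

Wide layout: rows indexed by fund, columns are the 3 distinct period values (q2_2015, q3_2015, q1_2015).
Cell (fund=RG4, period=q2_2015) draws from the long row where fund=RG4 and period=q2_2015, which has return_pct=19.6.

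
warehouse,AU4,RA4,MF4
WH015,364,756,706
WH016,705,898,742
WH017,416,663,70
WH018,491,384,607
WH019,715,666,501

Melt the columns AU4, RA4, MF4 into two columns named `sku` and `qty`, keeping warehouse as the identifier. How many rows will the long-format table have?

5 warehouse values × 3 melted columns = 15 rows.

15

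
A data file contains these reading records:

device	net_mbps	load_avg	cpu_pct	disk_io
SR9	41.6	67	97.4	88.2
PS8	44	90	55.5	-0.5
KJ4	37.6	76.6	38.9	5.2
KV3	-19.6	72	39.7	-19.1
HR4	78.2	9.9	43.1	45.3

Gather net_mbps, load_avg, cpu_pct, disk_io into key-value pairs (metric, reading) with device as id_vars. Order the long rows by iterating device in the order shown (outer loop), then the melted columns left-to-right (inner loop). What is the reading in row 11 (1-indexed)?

38.9

20 rows total (5 × 4). Row 11: index ⌊(11-1)/4⌋ = 2 into device → KJ4; (11-1) mod 4 = 2 into the melted columns → cpu_pct.
So row 11 is (KJ4, cpu_pct, 38.9); reading = 38.9.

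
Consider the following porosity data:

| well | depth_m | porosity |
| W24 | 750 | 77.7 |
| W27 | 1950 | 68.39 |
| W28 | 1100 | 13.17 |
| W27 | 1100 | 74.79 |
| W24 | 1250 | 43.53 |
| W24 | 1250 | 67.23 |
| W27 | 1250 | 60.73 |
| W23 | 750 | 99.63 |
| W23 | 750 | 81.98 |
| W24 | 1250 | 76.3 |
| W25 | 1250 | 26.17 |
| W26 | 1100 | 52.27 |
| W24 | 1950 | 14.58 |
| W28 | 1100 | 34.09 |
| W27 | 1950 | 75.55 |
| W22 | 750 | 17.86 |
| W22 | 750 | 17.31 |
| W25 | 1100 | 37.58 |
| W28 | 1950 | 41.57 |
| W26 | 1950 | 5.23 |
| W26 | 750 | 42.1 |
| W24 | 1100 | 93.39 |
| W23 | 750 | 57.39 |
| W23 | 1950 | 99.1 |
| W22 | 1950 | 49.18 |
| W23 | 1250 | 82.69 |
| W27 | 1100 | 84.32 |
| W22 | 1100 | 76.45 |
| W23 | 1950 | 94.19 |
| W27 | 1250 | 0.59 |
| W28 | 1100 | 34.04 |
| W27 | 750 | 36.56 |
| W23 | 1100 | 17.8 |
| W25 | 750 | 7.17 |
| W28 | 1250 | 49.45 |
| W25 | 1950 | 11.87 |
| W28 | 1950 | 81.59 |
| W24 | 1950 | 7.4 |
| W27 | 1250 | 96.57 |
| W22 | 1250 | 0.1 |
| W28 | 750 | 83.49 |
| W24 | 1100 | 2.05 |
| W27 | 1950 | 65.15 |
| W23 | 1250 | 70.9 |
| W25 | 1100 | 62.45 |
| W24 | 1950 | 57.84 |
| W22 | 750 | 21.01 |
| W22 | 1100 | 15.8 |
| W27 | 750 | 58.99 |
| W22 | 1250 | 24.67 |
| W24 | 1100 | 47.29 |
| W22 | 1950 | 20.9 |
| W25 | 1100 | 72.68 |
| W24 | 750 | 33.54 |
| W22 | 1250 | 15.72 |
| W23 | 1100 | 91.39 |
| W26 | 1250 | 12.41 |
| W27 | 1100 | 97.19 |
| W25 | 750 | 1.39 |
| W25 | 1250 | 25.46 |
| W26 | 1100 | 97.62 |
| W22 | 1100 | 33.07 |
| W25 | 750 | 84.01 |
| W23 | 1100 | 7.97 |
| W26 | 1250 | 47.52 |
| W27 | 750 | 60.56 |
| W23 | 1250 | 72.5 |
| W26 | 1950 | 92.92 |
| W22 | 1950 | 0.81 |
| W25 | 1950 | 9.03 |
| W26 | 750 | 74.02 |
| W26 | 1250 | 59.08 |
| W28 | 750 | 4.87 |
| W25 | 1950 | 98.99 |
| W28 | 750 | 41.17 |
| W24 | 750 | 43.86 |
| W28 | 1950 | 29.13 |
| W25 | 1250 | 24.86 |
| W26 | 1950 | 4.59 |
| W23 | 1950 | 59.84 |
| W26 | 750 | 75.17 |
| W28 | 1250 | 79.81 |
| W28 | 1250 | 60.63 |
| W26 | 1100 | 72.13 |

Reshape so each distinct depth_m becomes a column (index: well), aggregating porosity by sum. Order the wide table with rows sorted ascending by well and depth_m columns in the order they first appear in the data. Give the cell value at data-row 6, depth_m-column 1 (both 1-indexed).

With rows sorted ascending by well, row 6 is well=W27. depth_m columns in first-appearance order: 750, 1950, 1100, 1250; column 1 is 750.
Long rows with well=W27, depth_m=750: 36.56 + 58.99 + 60.56 = 156.11.

156.11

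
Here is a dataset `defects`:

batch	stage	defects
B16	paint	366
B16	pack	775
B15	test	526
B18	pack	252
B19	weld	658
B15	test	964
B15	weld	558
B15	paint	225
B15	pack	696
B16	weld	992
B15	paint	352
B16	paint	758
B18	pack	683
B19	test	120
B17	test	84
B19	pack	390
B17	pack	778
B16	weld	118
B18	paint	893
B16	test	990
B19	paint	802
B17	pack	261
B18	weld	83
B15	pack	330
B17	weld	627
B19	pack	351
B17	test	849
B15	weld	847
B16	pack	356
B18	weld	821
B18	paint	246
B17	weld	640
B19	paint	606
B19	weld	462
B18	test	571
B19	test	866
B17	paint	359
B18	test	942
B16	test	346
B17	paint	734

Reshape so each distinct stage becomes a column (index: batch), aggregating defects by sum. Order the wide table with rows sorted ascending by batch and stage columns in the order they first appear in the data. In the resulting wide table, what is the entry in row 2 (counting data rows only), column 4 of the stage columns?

1110

With rows sorted ascending by batch, row 2 is batch=B16. stage columns in first-appearance order: paint, pack, test, weld; column 4 is weld.
Long rows with batch=B16, stage=weld: 992 + 118 = 1110.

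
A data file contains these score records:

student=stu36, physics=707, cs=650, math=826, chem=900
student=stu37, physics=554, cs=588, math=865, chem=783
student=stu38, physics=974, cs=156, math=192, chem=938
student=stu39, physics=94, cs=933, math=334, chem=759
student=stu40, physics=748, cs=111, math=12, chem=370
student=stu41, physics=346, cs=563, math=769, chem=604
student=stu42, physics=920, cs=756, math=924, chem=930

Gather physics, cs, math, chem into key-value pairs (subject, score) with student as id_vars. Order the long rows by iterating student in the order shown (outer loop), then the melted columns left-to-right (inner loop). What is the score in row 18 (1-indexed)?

111

28 rows total (7 × 4). Row 18: index ⌊(18-1)/4⌋ = 4 into student → stu40; (18-1) mod 4 = 1 into the melted columns → cs.
So row 18 is (stu40, cs, 111); score = 111.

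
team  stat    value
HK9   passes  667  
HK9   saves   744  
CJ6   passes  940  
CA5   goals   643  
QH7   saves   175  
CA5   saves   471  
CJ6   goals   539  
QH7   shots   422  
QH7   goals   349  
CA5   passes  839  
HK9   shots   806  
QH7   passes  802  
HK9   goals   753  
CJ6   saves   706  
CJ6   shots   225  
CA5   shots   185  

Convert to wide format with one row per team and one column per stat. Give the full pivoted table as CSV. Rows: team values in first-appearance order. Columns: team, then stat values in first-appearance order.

team,passes,saves,goals,shots
HK9,667,744,753,806
CJ6,940,706,539,225
CA5,839,471,643,185
QH7,802,175,349,422

Columns: team plus the 4 distinct stat values (passes, saves, goals, shots).
For example, row HK9 column passes takes value=667 from the long row (HK9, passes).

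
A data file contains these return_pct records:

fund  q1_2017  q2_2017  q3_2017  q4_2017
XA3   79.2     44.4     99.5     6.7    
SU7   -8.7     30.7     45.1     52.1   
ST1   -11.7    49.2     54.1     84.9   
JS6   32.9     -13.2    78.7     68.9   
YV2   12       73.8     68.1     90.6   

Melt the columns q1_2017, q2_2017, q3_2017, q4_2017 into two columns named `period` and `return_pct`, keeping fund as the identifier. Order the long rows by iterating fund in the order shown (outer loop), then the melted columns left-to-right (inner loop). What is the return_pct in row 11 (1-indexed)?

54.1

20 rows total (5 × 4). Row 11: index ⌊(11-1)/4⌋ = 2 into fund → ST1; (11-1) mod 4 = 2 into the melted columns → q3_2017.
So row 11 is (ST1, q3_2017, 54.1); return_pct = 54.1.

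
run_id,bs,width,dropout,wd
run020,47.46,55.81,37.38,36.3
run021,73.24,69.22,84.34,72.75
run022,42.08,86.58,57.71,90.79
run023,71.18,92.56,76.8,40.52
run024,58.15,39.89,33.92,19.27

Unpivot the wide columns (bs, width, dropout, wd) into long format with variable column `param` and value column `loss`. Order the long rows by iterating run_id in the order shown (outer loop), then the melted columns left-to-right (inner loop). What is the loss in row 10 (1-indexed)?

20 rows total (5 × 4). Row 10: index ⌊(10-1)/4⌋ = 2 into run_id → run022; (10-1) mod 4 = 1 into the melted columns → width.
So row 10 is (run022, width, 86.58); loss = 86.58.

86.58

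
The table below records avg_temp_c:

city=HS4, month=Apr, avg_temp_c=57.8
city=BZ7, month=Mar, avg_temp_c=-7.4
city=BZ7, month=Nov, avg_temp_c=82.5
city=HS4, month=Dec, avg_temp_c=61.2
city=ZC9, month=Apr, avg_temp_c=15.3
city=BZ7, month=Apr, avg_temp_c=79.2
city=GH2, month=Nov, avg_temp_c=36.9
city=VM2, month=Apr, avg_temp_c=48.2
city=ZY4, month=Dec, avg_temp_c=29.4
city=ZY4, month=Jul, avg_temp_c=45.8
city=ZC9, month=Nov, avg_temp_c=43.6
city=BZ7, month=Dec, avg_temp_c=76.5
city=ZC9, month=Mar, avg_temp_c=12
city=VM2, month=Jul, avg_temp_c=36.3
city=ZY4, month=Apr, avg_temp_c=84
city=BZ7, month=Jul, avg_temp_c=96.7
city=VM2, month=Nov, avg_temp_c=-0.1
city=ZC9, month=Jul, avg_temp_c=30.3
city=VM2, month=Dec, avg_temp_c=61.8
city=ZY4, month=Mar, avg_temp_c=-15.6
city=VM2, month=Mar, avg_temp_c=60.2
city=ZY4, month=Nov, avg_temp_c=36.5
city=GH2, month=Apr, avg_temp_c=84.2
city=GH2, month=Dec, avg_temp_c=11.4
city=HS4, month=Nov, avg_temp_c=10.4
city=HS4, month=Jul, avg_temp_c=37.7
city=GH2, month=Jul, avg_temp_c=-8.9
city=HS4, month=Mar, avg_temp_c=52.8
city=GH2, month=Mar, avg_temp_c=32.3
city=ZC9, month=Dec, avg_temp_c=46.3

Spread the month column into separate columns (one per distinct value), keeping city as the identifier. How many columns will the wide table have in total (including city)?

1 column for city plus 5 distinct month values → 6 columns.

6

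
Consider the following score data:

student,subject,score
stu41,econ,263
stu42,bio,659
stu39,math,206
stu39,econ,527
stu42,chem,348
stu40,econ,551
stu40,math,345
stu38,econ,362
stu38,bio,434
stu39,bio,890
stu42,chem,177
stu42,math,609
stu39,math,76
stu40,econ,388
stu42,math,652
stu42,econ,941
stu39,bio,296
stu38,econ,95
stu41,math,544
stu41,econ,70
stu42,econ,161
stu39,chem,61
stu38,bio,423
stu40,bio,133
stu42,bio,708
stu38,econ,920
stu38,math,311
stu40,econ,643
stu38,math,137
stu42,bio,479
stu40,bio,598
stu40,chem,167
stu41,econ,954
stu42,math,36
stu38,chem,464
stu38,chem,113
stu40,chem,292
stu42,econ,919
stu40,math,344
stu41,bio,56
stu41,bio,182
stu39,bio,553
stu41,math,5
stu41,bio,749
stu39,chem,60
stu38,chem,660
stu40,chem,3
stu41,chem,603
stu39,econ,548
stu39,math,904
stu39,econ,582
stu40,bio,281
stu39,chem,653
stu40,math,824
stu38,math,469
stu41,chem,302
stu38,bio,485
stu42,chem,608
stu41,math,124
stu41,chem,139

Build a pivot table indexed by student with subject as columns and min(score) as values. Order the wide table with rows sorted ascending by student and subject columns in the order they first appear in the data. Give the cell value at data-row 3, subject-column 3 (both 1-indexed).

344

With rows sorted ascending by student, row 3 is student=stu40. subject columns in first-appearance order: econ, bio, math, chem; column 3 is math.
Long rows with student=stu40, subject=math: min(345, 344, 824) = 344.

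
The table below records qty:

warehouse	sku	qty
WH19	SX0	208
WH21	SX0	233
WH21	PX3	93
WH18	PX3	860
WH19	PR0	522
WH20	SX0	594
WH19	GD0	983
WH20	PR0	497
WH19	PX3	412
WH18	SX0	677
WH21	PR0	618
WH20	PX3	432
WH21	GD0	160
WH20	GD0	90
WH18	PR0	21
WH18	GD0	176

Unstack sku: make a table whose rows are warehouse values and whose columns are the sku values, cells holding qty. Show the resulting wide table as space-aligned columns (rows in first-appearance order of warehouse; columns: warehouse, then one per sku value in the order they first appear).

Columns: warehouse plus the 4 distinct sku values (SX0, PX3, PR0, GD0).
For example, row WH19 column SX0 takes qty=208 from the long row (WH19, SX0).

warehouse  SX0  PX3  PR0  GD0
WH19       208  412  522  983
WH21       233  93   618  160
WH18       677  860  21   176
WH20       594  432  497  90 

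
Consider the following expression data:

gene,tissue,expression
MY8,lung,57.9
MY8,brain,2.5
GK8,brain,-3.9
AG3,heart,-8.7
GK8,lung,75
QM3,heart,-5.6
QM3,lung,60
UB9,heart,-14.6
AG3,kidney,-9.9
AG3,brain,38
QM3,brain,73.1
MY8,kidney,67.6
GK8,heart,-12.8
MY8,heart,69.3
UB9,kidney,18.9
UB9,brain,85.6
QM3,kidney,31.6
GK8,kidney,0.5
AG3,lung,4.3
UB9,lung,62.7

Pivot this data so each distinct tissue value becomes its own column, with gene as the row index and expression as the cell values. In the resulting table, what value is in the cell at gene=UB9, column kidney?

18.9

Wide layout: rows indexed by gene, columns are the 4 distinct tissue values (lung, brain, heart, kidney).
Cell (gene=UB9, tissue=kidney) draws from the long row where gene=UB9 and tissue=kidney, which has expression=18.9.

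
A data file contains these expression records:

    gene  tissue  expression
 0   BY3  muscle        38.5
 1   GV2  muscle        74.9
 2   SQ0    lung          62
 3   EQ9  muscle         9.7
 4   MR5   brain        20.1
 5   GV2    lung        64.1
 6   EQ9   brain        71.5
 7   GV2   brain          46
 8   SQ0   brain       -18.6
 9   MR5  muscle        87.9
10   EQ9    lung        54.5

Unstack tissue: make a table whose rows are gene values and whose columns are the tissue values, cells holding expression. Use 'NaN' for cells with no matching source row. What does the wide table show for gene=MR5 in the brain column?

20.1

The long row with gene=MR5, tissue=brain has expression=20.1.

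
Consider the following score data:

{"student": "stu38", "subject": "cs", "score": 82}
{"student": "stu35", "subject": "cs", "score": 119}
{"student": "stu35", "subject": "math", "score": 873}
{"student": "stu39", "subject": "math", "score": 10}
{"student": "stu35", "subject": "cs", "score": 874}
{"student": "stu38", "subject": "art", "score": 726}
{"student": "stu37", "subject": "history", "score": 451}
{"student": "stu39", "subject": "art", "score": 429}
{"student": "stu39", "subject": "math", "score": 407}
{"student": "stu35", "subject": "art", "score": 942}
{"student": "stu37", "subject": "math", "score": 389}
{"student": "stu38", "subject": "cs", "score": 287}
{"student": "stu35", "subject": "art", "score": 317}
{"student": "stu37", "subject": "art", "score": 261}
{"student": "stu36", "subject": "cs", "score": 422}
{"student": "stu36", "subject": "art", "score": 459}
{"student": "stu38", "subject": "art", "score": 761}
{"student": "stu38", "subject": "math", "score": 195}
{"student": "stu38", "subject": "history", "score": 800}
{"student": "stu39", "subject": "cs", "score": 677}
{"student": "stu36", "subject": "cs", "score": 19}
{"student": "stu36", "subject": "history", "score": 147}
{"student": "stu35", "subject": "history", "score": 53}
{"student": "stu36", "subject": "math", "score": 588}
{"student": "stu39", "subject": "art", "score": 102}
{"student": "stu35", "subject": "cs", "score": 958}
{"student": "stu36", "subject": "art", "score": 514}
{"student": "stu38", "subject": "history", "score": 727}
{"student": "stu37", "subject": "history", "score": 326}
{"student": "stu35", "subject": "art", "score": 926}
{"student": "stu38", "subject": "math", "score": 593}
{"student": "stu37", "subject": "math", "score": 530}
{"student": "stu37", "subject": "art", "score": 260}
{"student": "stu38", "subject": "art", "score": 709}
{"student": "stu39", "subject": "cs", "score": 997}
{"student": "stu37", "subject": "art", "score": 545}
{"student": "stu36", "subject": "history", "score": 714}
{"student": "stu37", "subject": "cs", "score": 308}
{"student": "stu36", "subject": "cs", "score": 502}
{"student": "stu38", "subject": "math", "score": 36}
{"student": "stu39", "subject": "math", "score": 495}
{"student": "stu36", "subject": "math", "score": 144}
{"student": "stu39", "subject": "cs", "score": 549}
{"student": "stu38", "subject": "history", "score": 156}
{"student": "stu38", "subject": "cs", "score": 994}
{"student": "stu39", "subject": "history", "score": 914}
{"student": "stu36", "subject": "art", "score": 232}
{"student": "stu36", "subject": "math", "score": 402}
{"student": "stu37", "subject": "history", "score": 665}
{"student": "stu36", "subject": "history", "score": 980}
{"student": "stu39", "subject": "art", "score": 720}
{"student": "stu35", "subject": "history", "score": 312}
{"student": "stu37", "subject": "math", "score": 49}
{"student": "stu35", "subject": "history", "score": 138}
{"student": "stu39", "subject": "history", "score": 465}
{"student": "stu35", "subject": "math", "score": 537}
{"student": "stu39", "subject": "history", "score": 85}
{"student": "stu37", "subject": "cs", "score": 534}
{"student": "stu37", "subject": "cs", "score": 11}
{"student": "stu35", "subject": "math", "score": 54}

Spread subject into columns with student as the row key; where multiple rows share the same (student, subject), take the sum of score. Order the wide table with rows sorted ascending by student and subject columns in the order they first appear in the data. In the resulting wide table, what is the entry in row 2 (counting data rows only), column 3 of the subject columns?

With rows sorted ascending by student, row 2 is student=stu36. subject columns in first-appearance order: cs, math, art, history; column 3 is art.
Long rows with student=stu36, subject=art: 459 + 514 + 232 = 1205.

1205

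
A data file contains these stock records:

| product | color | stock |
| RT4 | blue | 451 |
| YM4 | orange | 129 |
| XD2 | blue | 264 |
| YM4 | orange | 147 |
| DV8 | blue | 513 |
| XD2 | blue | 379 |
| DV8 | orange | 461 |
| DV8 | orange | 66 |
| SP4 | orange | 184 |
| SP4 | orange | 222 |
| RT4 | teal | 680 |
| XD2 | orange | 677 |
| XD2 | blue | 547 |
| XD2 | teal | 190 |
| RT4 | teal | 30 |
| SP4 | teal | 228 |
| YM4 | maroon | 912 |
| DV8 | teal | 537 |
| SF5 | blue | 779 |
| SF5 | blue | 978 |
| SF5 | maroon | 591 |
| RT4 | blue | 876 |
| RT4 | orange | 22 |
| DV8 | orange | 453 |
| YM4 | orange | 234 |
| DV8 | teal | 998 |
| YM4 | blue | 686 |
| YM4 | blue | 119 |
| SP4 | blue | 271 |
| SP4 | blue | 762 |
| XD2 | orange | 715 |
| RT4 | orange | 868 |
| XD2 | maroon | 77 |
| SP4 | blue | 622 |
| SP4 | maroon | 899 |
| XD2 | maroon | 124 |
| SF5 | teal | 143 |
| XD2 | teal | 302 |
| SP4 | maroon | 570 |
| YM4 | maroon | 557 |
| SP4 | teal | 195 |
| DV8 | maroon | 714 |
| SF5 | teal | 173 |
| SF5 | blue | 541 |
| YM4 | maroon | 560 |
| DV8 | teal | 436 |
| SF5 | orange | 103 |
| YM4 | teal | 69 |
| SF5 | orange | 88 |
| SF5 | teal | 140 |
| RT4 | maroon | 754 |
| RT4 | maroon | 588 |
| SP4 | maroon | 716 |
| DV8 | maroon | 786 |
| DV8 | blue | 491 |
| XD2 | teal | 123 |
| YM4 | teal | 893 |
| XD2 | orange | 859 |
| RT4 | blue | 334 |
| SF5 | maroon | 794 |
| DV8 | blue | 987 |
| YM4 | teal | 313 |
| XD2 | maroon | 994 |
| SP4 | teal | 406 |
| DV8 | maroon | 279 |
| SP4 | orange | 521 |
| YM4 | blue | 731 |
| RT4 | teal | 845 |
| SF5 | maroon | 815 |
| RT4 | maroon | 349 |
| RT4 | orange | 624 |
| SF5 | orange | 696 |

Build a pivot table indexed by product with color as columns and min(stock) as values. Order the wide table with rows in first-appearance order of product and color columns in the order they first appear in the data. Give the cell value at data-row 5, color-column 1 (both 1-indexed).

271

With rows in first-appearance order of product, row 5 is product=SP4. color columns in first-appearance order: blue, orange, teal, maroon; column 1 is blue.
Long rows with product=SP4, color=blue: min(271, 762, 622) = 271.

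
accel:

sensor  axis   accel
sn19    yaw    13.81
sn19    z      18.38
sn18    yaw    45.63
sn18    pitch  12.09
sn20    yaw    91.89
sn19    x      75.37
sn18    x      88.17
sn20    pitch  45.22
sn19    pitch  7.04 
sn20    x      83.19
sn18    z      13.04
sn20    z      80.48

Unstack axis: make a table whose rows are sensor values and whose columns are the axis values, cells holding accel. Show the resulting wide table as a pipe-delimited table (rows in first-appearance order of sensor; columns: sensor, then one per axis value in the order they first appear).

Columns: sensor plus the 4 distinct axis values (yaw, z, pitch, x).
For example, row sn19 column yaw takes accel=13.81 from the long row (sn19, yaw).

| sensor | yaw | z | pitch | x |
| sn19 | 13.81 | 18.38 | 7.04 | 75.37 |
| sn18 | 45.63 | 13.04 | 12.09 | 88.17 |
| sn20 | 91.89 | 80.48 | 45.22 | 83.19 |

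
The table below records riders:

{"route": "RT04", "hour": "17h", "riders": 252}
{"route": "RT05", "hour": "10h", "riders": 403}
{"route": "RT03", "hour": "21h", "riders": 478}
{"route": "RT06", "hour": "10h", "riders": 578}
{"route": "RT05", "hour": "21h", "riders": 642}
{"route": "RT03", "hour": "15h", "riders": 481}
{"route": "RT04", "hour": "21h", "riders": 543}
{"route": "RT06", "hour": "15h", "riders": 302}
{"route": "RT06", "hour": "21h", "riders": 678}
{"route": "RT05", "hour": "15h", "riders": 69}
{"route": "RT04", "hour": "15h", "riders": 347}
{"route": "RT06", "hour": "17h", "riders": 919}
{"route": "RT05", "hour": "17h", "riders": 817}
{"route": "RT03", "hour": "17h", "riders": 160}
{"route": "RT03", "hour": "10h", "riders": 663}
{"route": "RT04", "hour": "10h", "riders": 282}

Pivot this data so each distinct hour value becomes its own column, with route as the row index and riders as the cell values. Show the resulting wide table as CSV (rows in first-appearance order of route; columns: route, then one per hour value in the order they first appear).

route,17h,10h,21h,15h
RT04,252,282,543,347
RT05,817,403,642,69
RT03,160,663,478,481
RT06,919,578,678,302

Columns: route plus the 4 distinct hour values (17h, 10h, 21h, 15h).
For example, row RT04 column 17h takes riders=252 from the long row (RT04, 17h).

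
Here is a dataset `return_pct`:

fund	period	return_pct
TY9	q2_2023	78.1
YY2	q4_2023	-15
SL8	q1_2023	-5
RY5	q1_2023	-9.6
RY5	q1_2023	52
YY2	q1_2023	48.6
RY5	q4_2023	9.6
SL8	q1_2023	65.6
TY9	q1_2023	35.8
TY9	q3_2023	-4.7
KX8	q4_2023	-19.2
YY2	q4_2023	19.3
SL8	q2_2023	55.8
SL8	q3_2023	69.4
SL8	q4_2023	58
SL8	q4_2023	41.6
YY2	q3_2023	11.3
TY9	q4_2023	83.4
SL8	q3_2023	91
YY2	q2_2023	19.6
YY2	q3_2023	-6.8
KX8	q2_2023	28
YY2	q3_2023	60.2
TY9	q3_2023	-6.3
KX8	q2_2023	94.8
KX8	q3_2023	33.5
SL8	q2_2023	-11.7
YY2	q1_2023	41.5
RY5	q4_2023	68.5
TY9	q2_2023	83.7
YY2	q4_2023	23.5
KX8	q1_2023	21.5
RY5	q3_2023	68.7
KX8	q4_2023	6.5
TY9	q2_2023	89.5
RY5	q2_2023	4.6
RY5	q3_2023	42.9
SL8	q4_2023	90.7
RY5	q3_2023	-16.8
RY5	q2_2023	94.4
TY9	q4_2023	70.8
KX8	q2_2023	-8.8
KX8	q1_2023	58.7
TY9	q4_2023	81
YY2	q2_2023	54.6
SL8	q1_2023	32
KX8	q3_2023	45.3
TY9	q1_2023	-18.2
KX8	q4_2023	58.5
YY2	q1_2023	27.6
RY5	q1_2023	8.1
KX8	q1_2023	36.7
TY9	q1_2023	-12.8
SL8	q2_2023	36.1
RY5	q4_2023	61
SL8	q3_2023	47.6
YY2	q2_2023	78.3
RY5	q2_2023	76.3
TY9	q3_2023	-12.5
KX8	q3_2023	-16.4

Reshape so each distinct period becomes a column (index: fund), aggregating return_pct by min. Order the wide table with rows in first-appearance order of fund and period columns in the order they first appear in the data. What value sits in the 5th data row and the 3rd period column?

21.5

With rows in first-appearance order of fund, row 5 is fund=KX8. period columns in first-appearance order: q2_2023, q4_2023, q1_2023, q3_2023; column 3 is q1_2023.
Long rows with fund=KX8, period=q1_2023: min(21.5, 58.7, 36.7) = 21.5.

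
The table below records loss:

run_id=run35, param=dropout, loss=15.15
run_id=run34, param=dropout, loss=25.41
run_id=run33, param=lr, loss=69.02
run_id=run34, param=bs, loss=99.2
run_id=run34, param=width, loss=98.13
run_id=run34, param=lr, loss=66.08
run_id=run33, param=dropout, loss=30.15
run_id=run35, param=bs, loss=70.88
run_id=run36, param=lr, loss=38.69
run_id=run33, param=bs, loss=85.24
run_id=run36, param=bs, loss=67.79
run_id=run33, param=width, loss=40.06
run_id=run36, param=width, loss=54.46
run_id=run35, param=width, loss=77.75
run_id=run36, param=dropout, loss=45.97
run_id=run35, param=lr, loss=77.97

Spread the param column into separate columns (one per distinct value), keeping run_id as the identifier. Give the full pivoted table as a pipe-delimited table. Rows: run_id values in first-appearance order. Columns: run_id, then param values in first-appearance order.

Columns: run_id plus the 4 distinct param values (dropout, lr, bs, width).
For example, row run35 column dropout takes loss=15.15 from the long row (run35, dropout).

| run_id | dropout | lr | bs | width |
| run35 | 15.15 | 77.97 | 70.88 | 77.75 |
| run34 | 25.41 | 66.08 | 99.2 | 98.13 |
| run33 | 30.15 | 69.02 | 85.24 | 40.06 |
| run36 | 45.97 | 38.69 | 67.79 | 54.46 |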